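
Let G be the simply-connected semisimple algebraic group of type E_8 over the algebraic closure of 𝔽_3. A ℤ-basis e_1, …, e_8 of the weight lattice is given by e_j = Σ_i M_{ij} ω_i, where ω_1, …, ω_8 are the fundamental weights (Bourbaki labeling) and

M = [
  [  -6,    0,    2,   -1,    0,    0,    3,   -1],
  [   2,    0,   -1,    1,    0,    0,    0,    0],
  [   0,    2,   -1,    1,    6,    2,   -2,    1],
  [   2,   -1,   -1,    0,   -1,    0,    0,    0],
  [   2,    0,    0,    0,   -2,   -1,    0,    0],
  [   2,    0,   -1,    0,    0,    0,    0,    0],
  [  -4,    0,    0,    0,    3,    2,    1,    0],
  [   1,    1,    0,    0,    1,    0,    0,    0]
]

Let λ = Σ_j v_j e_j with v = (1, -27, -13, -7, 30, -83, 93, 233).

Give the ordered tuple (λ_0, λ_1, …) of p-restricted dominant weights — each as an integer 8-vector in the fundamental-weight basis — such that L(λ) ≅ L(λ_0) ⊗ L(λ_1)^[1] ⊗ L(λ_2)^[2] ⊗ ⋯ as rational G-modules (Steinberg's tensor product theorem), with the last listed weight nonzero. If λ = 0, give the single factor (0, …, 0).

Change of basis e → ω: c = M·v where v = (1, -27, -13, -7, 30, -83, 93, 233):
  c_1 = -6*1 + 0*-27 + 2*-13 + -1*-7 + 0*30 + 0*-83 + 3*93 + -1*233 = 21
  c_2 = 2*1 + 0*-27 + -1*-13 + 1*-7 + 0*30 + 0*-83 + 0*93 + 0*233 = 8
  c_3 = 0*1 + 2*-27 + -1*-13 + 1*-7 + 6*30 + 2*-83 + -2*93 + 1*233 = 13
  c_4 = 2*1 + -1*-27 + -1*-13 + 0*-7 + -1*30 + 0*-83 + 0*93 + 0*233 = 12
  c_5 = 2*1 + 0*-27 + 0*-13 + 0*-7 + -2*30 + -1*-83 + 0*93 + 0*233 = 25
  c_6 = 2*1 + 0*-27 + -1*-13 + 0*-7 + 0*30 + 0*-83 + 0*93 + 0*233 = 15
  c_7 = -4*1 + 0*-27 + 0*-13 + 0*-7 + 3*30 + 2*-83 + 1*93 + 0*233 = 13
  c_8 = 1*1 + 1*-27 + 0*-13 + 0*-7 + 1*30 + 0*-83 + 0*93 + 0*233 = 4
Writing each c_i in base p = 3:
  c_1 = 21 = 0·3^0 + 1·3^1 + 2·3^2
  c_2 = 8 = 2·3^0 + 2·3^1
  c_3 = 13 = 1·3^0 + 1·3^1 + 1·3^2
  c_4 = 12 = 0·3^0 + 1·3^1 + 1·3^2
  c_5 = 25 = 1·3^0 + 2·3^1 + 2·3^2
  c_6 = 15 = 0·3^0 + 2·3^1 + 1·3^2
  c_7 = 13 = 1·3^0 + 1·3^1 + 1·3^2
  c_8 = 4 = 1·3^0 + 1·3^1
p-restricted factor λ_0 = (0, 2, 1, 0, 1, 0, 1, 1)
p-restricted factor λ_1 = (1, 2, 1, 1, 2, 2, 1, 1)
p-restricted factor λ_2 = (2, 0, 1, 1, 2, 1, 1, 0)

((0, 2, 1, 0, 1, 0, 1, 1), (1, 2, 1, 1, 2, 2, 1, 1), (2, 0, 1, 1, 2, 1, 1, 0))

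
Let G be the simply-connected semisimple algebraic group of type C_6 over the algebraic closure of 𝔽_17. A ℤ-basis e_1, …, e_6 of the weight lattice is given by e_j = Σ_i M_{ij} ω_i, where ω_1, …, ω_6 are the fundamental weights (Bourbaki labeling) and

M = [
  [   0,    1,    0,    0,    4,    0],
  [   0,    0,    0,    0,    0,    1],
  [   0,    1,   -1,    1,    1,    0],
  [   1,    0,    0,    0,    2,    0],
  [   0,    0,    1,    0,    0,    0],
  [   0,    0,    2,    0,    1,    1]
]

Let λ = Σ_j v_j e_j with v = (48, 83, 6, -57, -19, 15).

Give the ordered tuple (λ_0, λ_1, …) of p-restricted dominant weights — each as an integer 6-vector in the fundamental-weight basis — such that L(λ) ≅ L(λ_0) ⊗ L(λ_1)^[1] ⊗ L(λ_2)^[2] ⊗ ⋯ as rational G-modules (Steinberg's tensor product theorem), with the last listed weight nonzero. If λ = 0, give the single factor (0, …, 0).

In the fundamental-weight basis, λ has coordinates c = M·v (v = (48, 83, 6, -57, -19, 15)):
  c_1 = 0·48 + 1·83 + 0·6 + (0)·(-57) + (4)·(-19) + 0·15 = 7
  c_2 = 0·48 + 0·83 + 0·6 + (0)·(-57) + (0)·(-19) + 1·15 = 15
  c_3 = 0·48 + 1·83 + (-1)·(6) + (1)·(-57) + (1)·(-19) + 0·15 = 1
  c_4 = 1·48 + 0·83 + 0·6 + (0)·(-57) + (2)·(-19) + 0·15 = 10
  c_5 = 0·48 + 0·83 + 1·6 + (0)·(-57) + (0)·(-19) + 0·15 = 6
  c_6 = 0·48 + 0·83 + 2·6 + (0)·(-57) + (1)·(-19) + 1·15 = 8
Writing each c_i in base p = 17:
  c_1 = 7 = 7·17^0
  c_2 = 15 = 15·17^0
  c_3 = 1 = 1·17^0
  c_4 = 10 = 10·17^0
  c_5 = 6 = 6·17^0
  c_6 = 8 = 8·17^0
Factor λ_0 = (7, 15, 1, 10, 6, 8)

((7, 15, 1, 10, 6, 8),)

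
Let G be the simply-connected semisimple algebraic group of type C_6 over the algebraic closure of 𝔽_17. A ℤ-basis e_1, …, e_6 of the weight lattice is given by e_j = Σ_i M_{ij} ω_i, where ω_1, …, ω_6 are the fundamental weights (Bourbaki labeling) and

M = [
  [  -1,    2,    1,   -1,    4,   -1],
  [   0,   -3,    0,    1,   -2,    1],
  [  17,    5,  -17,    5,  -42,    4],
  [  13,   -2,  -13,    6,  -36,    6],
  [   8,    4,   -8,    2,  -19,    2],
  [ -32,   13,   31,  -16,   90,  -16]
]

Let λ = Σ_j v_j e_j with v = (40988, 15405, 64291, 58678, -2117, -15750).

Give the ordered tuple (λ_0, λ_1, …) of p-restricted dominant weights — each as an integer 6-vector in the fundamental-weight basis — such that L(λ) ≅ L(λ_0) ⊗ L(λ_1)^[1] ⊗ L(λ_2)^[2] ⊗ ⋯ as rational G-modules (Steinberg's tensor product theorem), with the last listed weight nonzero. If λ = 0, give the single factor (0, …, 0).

((14, 12, 8, 14, 0, 8), (6, 4, 10, 1, 7, 14), (9, 3, 0, 0, 4, 14))

Converting to the ω-basis (c_i = row i of M dotted with v = (40988, 15405, 64291, 58678, -2117, -15750)):
  c_1 = -1*40988 + 2*15405 + 1*64291 + -1*58678 + 4*-2117 + -1*-15750 = 2717
  c_2 = 0*40988 + -3*15405 + 0*64291 + 1*58678 + -2*-2117 + 1*-15750 = 947
  c_3 = 17*40988 + 5*15405 + -17*64291 + 5*58678 + -42*-2117 + 4*-15750 = 178
  c_4 = 13*40988 + -2*15405 + -13*64291 + 6*58678 + -36*-2117 + 6*-15750 = 31
  c_5 = 8*40988 + 4*15405 + -8*64291 + 2*58678 + -19*-2117 + 2*-15750 = 1275
  c_6 = -32*40988 + 13*15405 + 31*64291 + -16*58678 + 90*-2117 + -16*-15750 = 4292
Writing each c_i in base p = 17:
  c_1 = 2717 = 14·17^0 + 6·17^1 + 9·17^2
  c_2 = 947 = 12·17^0 + 4·17^1 + 3·17^2
  c_3 = 178 = 8·17^0 + 10·17^1
  c_4 = 31 = 14·17^0 + 1·17^1
  c_5 = 1275 = 0·17^0 + 7·17^1 + 4·17^2
  c_6 = 4292 = 8·17^0 + 14·17^1 + 14·17^2
p-restricted factor λ_0 = (14, 12, 8, 14, 0, 8)
p-restricted factor λ_1 = (6, 4, 10, 1, 7, 14)
p-restricted factor λ_2 = (9, 3, 0, 0, 4, 14)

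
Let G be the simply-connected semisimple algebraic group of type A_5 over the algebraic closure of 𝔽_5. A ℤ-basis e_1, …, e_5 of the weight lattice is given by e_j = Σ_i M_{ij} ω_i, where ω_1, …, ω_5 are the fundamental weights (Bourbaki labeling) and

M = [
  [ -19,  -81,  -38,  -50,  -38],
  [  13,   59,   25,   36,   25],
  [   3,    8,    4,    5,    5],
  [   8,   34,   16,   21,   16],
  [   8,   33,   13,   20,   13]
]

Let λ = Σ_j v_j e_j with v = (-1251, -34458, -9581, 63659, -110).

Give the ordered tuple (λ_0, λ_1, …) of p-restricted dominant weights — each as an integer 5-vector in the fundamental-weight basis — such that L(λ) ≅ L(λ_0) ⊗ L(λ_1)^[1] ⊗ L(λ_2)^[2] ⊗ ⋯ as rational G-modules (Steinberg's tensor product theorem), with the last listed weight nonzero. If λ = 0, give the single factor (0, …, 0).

((0, 4, 4, 3, 0), (0, 2, 0, 0, 0), (2, 1, 0, 3, 3), (1, 1, 0, 1, 0))

Converting to the ω-basis (c_i = row i of M dotted with v = (-1251, -34458, -9581, 63659, -110)):
  c_1 = -19*-1251 + -81*-34458 + -38*-9581 + -50*63659 + -38*-110 = 175
  c_2 = 13*-1251 + 59*-34458 + 25*-9581 + 36*63659 + 25*-110 = 164
  c_3 = 3*-1251 + 8*-34458 + 4*-9581 + 5*63659 + 5*-110 = 4
  c_4 = 8*-1251 + 34*-34458 + 16*-9581 + 21*63659 + 16*-110 = 203
  c_5 = 8*-1251 + 33*-34458 + 13*-9581 + 20*63659 + 13*-110 = 75
Expand coordinatewise in base 5:
  c_1 = 175 = 0·5^0 + 0·5^1 + 2·5^2 + 1·5^3
  c_2 = 164 = 4·5^0 + 2·5^1 + 1·5^2 + 1·5^3
  c_3 = 4 = 4·5^0
  c_4 = 203 = 3·5^0 + 0·5^1 + 3·5^2 + 1·5^3
  c_5 = 75 = 0·5^0 + 0·5^1 + 3·5^2
p-restricted factor λ_0 = (0, 4, 4, 3, 0)
p-restricted factor λ_1 = (0, 2, 0, 0, 0)
p-restricted factor λ_2 = (2, 1, 0, 3, 3)
p-restricted factor λ_3 = (1, 1, 0, 1, 0)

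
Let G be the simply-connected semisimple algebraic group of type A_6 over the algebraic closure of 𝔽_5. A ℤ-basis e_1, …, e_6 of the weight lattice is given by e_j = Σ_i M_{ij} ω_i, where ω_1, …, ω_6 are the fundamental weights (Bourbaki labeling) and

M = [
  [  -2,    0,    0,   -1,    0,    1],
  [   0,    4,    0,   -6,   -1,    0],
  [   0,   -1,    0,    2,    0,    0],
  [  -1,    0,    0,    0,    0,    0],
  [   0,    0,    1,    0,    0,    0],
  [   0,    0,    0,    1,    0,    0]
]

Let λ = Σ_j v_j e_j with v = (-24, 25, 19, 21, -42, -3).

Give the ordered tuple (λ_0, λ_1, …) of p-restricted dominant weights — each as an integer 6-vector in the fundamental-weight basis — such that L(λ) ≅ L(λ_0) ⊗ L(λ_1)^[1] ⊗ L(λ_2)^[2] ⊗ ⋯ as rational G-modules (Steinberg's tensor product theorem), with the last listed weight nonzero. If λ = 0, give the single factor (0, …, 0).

((4, 1, 2, 4, 4, 1), (4, 3, 3, 4, 3, 4))

Converting to the ω-basis (c_i = row i of M dotted with v = (-24, 25, 19, 21, -42, -3)):
  c_1 = -2*-24 + 0*25 + 0*19 + -1*21 + 0*-42 + 1*-3 = 24
  c_2 = 0*-24 + 4*25 + 0*19 + -6*21 + -1*-42 + 0*-3 = 16
  c_3 = 0*-24 + -1*25 + 0*19 + 2*21 + 0*-42 + 0*-3 = 17
  c_4 = -1*-24 + 0*25 + 0*19 + 0*21 + 0*-42 + 0*-3 = 24
  c_5 = 0*-24 + 0*25 + 1*19 + 0*21 + 0*-42 + 0*-3 = 19
  c_6 = 0*-24 + 0*25 + 0*19 + 1*21 + 0*-42 + 0*-3 = 21
p = 5; digits c_i = Σ_j d_{ij}·5^j, 0 ≤ d_{ij} < 5:
  c_1 = 24 = 4·5^0 + 4·5^1
  c_2 = 16 = 1·5^0 + 3·5^1
  c_3 = 17 = 2·5^0 + 3·5^1
  c_4 = 24 = 4·5^0 + 4·5^1
  c_5 = 19 = 4·5^0 + 3·5^1
  c_6 = 21 = 1·5^0 + 4·5^1
p-restricted factor λ_0 = (4, 1, 2, 4, 4, 1)
p-restricted factor λ_1 = (4, 3, 3, 4, 3, 4)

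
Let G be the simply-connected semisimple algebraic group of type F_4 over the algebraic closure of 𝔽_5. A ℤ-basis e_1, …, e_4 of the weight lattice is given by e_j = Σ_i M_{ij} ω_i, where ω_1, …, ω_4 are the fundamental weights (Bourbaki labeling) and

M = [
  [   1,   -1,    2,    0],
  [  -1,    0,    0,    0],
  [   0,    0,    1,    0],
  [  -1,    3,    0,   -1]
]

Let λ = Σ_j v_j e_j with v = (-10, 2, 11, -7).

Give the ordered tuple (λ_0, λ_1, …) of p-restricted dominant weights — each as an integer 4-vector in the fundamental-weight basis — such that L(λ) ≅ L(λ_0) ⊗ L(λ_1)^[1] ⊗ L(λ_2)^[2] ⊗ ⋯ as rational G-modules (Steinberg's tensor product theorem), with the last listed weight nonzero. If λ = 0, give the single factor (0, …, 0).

((0, 0, 1, 3), (2, 2, 2, 4))

Compute c_i = Σ_j M_{ij} v_j with v = (-10, 2, 11, -7):
  c_1 = (1)·(-10) + (-1)·(2) + 2·11 + (0)·(-7) = 10
  c_2 = (-1)·(-10) + 0·2 + 0·11 + (0)·(-7) = 10
  c_3 = (0)·(-10) + 0·2 + 1·11 + (0)·(-7) = 11
  c_4 = (-1)·(-10) + 3·2 + 0·11 + (-1)·(-7) = 23
Base-5 expansion of each c_i:
  c_1 = 10 = 0·5^0 + 2·5^1
  c_2 = 10 = 0·5^0 + 2·5^1
  c_3 = 11 = 1·5^0 + 2·5^1
  c_4 = 23 = 3·5^0 + 4·5^1
Factor λ_0 = (0, 0, 1, 3)
Factor λ_1 = (2, 2, 2, 4)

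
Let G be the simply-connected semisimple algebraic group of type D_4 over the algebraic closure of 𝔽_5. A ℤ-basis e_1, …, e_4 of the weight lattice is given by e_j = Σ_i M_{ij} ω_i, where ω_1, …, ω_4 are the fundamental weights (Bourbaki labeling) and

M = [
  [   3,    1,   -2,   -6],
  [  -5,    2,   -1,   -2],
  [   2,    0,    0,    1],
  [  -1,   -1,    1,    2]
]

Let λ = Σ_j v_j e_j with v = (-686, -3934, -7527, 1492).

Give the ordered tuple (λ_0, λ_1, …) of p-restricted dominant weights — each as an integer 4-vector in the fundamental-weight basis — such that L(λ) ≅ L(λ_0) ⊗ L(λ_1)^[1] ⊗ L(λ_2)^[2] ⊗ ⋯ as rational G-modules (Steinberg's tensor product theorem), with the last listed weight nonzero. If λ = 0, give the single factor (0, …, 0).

((0, 0, 0, 2), (2, 1, 4, 0), (4, 4, 4, 3))

Compute c_i = Σ_j M_{ij} v_j with v = (-686, -3934, -7527, 1492):
  c_1 = 3*-686 + 1*-3934 + -2*-7527 + -6*1492 = 110
  c_2 = -5*-686 + 2*-3934 + -1*-7527 + -2*1492 = 105
  c_3 = 2*-686 + 0*-3934 + 0*-7527 + 1*1492 = 120
  c_4 = -1*-686 + -1*-3934 + 1*-7527 + 2*1492 = 77
Writing each c_i in base p = 5:
  c_1 = 110 = 0·5^0 + 2·5^1 + 4·5^2
  c_2 = 105 = 0·5^0 + 1·5^1 + 4·5^2
  c_3 = 120 = 0·5^0 + 4·5^1 + 4·5^2
  c_4 = 77 = 2·5^0 + 0·5^1 + 3·5^2
λ_0 = (0, 0, 0, 2)
λ_1 = (2, 1, 4, 0)
λ_2 = (4, 4, 4, 3)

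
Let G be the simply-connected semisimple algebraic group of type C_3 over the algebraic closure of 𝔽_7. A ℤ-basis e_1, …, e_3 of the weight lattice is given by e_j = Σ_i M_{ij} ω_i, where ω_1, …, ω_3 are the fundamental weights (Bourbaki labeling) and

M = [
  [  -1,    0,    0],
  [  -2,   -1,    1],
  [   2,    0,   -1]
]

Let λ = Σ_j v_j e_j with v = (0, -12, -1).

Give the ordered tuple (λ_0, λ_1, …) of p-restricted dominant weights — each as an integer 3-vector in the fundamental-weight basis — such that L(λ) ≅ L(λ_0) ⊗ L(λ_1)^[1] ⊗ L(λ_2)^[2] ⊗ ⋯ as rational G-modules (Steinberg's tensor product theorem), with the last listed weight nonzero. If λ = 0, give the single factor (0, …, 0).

Compute c_i = Σ_j M_{ij} v_j with v = (0, -12, -1):
  c_1 = -1*0 + 0*-12 + 0*-1 = 0
  c_2 = -2*0 + -1*-12 + 1*-1 = 11
  c_3 = 2*0 + 0*-12 + -1*-1 = 1
Expand coordinatewise in base 7:
  c_1 = 0
  c_2 = 11 = 4·7^0 + 1·7^1
  c_3 = 1 = 1·7^0
Factor λ_0 = (0, 4, 1)
Factor λ_1 = (0, 1, 0)

((0, 4, 1), (0, 1, 0))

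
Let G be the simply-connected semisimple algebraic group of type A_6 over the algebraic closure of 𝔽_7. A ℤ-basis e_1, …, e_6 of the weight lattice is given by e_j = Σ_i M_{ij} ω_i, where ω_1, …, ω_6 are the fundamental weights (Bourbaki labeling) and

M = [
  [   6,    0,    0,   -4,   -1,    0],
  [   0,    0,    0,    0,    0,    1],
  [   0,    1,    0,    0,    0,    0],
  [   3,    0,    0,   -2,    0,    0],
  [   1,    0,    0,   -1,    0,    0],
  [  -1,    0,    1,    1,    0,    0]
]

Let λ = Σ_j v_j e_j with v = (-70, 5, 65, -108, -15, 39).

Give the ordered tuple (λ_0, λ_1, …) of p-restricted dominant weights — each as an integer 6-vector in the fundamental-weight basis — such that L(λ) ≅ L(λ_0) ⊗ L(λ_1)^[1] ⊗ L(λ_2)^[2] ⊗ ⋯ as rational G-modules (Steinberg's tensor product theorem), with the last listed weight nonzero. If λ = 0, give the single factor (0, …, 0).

((6, 4, 5, 6, 3, 6), (3, 5, 0, 0, 5, 3))

Change of basis e → ω: c = M·v where v = (-70, 5, 65, -108, -15, 39):
  c_1 = (6)·(-70) + 0·5 + 0·65 + (-4)·(-108) + (-1)·(-15) + 0·39 = 27
  c_2 = (0)·(-70) + 0·5 + 0·65 + (0)·(-108) + (0)·(-15) + 1·39 = 39
  c_3 = (0)·(-70) + 1·5 + 0·65 + (0)·(-108) + (0)·(-15) + 0·39 = 5
  c_4 = (3)·(-70) + 0·5 + 0·65 + (-2)·(-108) + (0)·(-15) + 0·39 = 6
  c_5 = (1)·(-70) + 0·5 + 0·65 + (-1)·(-108) + (0)·(-15) + 0·39 = 38
  c_6 = (-1)·(-70) + 0·5 + 1·65 + (1)·(-108) + (0)·(-15) + 0·39 = 27
Writing each c_i in base p = 7:
  c_1 = 27 = 6·7^0 + 3·7^1
  c_2 = 39 = 4·7^0 + 5·7^1
  c_3 = 5 = 5·7^0
  c_4 = 6 = 6·7^0
  c_5 = 38 = 3·7^0 + 5·7^1
  c_6 = 27 = 6·7^0 + 3·7^1
λ_0 = (6, 4, 5, 6, 3, 6)
λ_1 = (3, 5, 0, 0, 5, 3)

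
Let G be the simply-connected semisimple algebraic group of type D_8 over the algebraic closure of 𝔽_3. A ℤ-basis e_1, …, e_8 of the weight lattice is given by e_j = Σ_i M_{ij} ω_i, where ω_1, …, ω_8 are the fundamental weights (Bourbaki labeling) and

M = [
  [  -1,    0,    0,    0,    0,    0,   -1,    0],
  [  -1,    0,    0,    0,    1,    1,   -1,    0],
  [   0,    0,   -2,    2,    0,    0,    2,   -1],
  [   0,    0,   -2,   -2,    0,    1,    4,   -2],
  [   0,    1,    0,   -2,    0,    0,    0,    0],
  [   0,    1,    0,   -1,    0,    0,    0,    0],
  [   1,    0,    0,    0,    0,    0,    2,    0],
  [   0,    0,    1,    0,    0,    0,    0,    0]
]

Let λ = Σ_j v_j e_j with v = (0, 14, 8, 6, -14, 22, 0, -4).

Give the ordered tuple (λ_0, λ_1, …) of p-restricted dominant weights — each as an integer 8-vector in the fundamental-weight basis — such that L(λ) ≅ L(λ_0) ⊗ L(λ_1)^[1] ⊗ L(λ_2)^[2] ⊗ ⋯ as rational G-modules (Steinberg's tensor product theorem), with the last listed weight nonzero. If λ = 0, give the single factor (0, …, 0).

In the fundamental-weight basis, λ has coordinates c = M·v (v = (0, 14, 8, 6, -14, 22, 0, -4)):
  c_1 = (-1)·(0) + (0)·(14) + (0)·(8) + (0)·(6) + (0)·(-14) + (0)·(22) + (-1)·(0) + (0)·(-4) = 0
  c_2 = (-1)·(0) + (0)·(14) + (0)·(8) + (0)·(6) + (1)·(-14) + (1)·(22) + (-1)·(0) + (0)·(-4) = 8
  c_3 = (0)·(0) + (0)·(14) + (-2)·(8) + (2)·(6) + (0)·(-14) + (0)·(22) + (2)·(0) + (-1)·(-4) = 0
  c_4 = (0)·(0) + (0)·(14) + (-2)·(8) + (-2)·(6) + (0)·(-14) + (1)·(22) + (4)·(0) + (-2)·(-4) = 2
  c_5 = (0)·(0) + (1)·(14) + (0)·(8) + (-2)·(6) + (0)·(-14) + (0)·(22) + (0)·(0) + (0)·(-4) = 2
  c_6 = (0)·(0) + (1)·(14) + (0)·(8) + (-1)·(6) + (0)·(-14) + (0)·(22) + (0)·(0) + (0)·(-4) = 8
  c_7 = (1)·(0) + (0)·(14) + (0)·(8) + (0)·(6) + (0)·(-14) + (0)·(22) + (2)·(0) + (0)·(-4) = 0
  c_8 = (0)·(0) + (0)·(14) + (1)·(8) + (0)·(6) + (0)·(-14) + (0)·(22) + (0)·(0) + (0)·(-4) = 8
p = 3; digits c_i = Σ_j d_{ij}·3^j, 0 ≤ d_{ij} < 3:
  c_1 = 0
  c_2 = 8 = 2·3^0 + 2·3^1
  c_3 = 0
  c_4 = 2 = 2·3^0
  c_5 = 2 = 2·3^0
  c_6 = 8 = 2·3^0 + 2·3^1
  c_7 = 0
  c_8 = 8 = 2·3^0 + 2·3^1
Factor λ_0 = (0, 2, 0, 2, 2, 2, 0, 2)
Factor λ_1 = (0, 2, 0, 0, 0, 2, 0, 2)

((0, 2, 0, 2, 2, 2, 0, 2), (0, 2, 0, 0, 0, 2, 0, 2))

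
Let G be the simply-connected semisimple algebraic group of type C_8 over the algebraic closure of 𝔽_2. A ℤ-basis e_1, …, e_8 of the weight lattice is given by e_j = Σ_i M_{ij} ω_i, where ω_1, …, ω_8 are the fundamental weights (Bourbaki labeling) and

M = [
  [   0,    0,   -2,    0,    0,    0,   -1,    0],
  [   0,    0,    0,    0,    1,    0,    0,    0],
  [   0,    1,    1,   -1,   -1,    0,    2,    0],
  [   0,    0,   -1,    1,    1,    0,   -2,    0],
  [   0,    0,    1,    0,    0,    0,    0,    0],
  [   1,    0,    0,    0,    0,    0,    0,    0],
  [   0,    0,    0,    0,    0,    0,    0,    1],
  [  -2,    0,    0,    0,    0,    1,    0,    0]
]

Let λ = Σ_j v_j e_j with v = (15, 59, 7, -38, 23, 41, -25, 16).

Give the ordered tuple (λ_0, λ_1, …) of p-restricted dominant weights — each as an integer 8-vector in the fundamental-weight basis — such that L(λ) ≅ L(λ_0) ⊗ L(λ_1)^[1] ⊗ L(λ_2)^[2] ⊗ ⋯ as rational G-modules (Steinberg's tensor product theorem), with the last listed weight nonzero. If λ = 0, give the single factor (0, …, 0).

Converting to the ω-basis (c_i = row i of M dotted with v = (15, 59, 7, -38, 23, 41, -25, 16)):
  c_1 = 0*15 + 0*59 + -2*7 + 0*-38 + 0*23 + 0*41 + -1*-25 + 0*16 = 11
  c_2 = 0*15 + 0*59 + 0*7 + 0*-38 + 1*23 + 0*41 + 0*-25 + 0*16 = 23
  c_3 = 0*15 + 1*59 + 1*7 + -1*-38 + -1*23 + 0*41 + 2*-25 + 0*16 = 31
  c_4 = 0*15 + 0*59 + -1*7 + 1*-38 + 1*23 + 0*41 + -2*-25 + 0*16 = 28
  c_5 = 0*15 + 0*59 + 1*7 + 0*-38 + 0*23 + 0*41 + 0*-25 + 0*16 = 7
  c_6 = 1*15 + 0*59 + 0*7 + 0*-38 + 0*23 + 0*41 + 0*-25 + 0*16 = 15
  c_7 = 0*15 + 0*59 + 0*7 + 0*-38 + 0*23 + 0*41 + 0*-25 + 1*16 = 16
  c_8 = -2*15 + 0*59 + 0*7 + 0*-38 + 0*23 + 1*41 + 0*-25 + 0*16 = 11
Expand coordinatewise in base 2:
  c_1 = 11 = 1·2^0 + 1·2^1 + 0·2^2 + 1·2^3
  c_2 = 23 = 1·2^0 + 1·2^1 + 1·2^2 + 0·2^3 + 1·2^4
  c_3 = 31 = 1·2^0 + 1·2^1 + 1·2^2 + 1·2^3 + 1·2^4
  c_4 = 28 = 0·2^0 + 0·2^1 + 1·2^2 + 1·2^3 + 1·2^4
  c_5 = 7 = 1·2^0 + 1·2^1 + 1·2^2
  c_6 = 15 = 1·2^0 + 1·2^1 + 1·2^2 + 1·2^3
  c_7 = 16 = 0·2^0 + 0·2^1 + 0·2^2 + 0·2^3 + 1·2^4
  c_8 = 11 = 1·2^0 + 1·2^1 + 0·2^2 + 1·2^3
λ_0 = (1, 1, 1, 0, 1, 1, 0, 1)
λ_1 = (1, 1, 1, 0, 1, 1, 0, 1)
λ_2 = (0, 1, 1, 1, 1, 1, 0, 0)
λ_3 = (1, 0, 1, 1, 0, 1, 0, 1)
λ_4 = (0, 1, 1, 1, 0, 0, 1, 0)

((1, 1, 1, 0, 1, 1, 0, 1), (1, 1, 1, 0, 1, 1, 0, 1), (0, 1, 1, 1, 1, 1, 0, 0), (1, 0, 1, 1, 0, 1, 0, 1), (0, 1, 1, 1, 0, 0, 1, 0))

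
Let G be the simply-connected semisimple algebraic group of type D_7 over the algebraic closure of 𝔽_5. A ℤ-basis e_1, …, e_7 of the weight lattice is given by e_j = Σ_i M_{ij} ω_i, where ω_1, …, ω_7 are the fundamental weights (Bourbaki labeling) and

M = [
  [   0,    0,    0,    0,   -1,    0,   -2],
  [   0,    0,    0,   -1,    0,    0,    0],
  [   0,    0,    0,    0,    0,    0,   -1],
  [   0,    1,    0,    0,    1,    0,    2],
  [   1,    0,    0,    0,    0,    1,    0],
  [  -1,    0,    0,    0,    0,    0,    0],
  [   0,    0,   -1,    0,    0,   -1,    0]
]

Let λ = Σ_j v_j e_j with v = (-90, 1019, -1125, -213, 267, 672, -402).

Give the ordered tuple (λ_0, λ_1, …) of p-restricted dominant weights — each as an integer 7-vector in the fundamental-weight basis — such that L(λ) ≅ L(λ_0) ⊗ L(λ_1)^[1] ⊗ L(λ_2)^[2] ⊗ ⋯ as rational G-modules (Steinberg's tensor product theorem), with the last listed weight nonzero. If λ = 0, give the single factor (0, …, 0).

Change of basis e → ω: c = M·v where v = (-90, 1019, -1125, -213, 267, 672, -402):
  c_1 = (0)·(-90) + (0)·(1019) + (0)·(-1125) + (0)·(-213) + (-1)·(267) + (0)·(672) + (-2)·(-402) = 537
  c_2 = (0)·(-90) + (0)·(1019) + (0)·(-1125) + (-1)·(-213) + (0)·(267) + (0)·(672) + (0)·(-402) = 213
  c_3 = (0)·(-90) + (0)·(1019) + (0)·(-1125) + (0)·(-213) + (0)·(267) + (0)·(672) + (-1)·(-402) = 402
  c_4 = (0)·(-90) + (1)·(1019) + (0)·(-1125) + (0)·(-213) + (1)·(267) + (0)·(672) + (2)·(-402) = 482
  c_5 = (1)·(-90) + (0)·(1019) + (0)·(-1125) + (0)·(-213) + (0)·(267) + (1)·(672) + (0)·(-402) = 582
  c_6 = (-1)·(-90) + (0)·(1019) + (0)·(-1125) + (0)·(-213) + (0)·(267) + (0)·(672) + (0)·(-402) = 90
  c_7 = (0)·(-90) + (0)·(1019) + (-1)·(-1125) + (0)·(-213) + (0)·(267) + (-1)·(672) + (0)·(-402) = 453
Base-5 expansion of each c_i:
  c_1 = 537 = 2·5^0 + 2·5^1 + 1·5^2 + 4·5^3
  c_2 = 213 = 3·5^0 + 2·5^1 + 3·5^2 + 1·5^3
  c_3 = 402 = 2·5^0 + 0·5^1 + 1·5^2 + 3·5^3
  c_4 = 482 = 2·5^0 + 1·5^1 + 4·5^2 + 3·5^3
  c_5 = 582 = 2·5^0 + 1·5^1 + 3·5^2 + 4·5^3
  c_6 = 90 = 0·5^0 + 3·5^1 + 3·5^2
  c_7 = 453 = 3·5^0 + 0·5^1 + 3·5^2 + 3·5^3
p-restricted factor λ_0 = (2, 3, 2, 2, 2, 0, 3)
p-restricted factor λ_1 = (2, 2, 0, 1, 1, 3, 0)
p-restricted factor λ_2 = (1, 3, 1, 4, 3, 3, 3)
p-restricted factor λ_3 = (4, 1, 3, 3, 4, 0, 3)

((2, 3, 2, 2, 2, 0, 3), (2, 2, 0, 1, 1, 3, 0), (1, 3, 1, 4, 3, 3, 3), (4, 1, 3, 3, 4, 0, 3))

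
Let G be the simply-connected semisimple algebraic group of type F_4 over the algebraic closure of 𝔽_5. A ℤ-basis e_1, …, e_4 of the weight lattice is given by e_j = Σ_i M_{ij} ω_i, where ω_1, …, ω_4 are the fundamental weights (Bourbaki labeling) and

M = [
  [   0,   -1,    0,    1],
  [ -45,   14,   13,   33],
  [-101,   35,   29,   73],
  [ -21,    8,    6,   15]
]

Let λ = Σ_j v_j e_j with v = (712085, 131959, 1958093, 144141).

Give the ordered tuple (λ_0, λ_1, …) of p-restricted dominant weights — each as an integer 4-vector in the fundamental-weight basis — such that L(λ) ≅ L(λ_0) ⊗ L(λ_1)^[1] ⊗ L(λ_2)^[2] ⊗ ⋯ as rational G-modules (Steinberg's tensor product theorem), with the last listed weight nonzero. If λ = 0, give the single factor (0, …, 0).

((2, 3, 0, 0), (1, 2, 4, 2), (2, 3, 3, 2), (2, 3, 4, 0), (4, 4, 2, 0), (3, 4, 1, 4))

ω-coordinates c = M·v, v = (712085, 131959, 1958093, 144141):
  c_1 = 0*712085 + -1*131959 + 0*1958093 + 1*144141 = 12182
  c_2 = -45*712085 + 14*131959 + 13*1958093 + 33*144141 = 15463
  c_3 = -101*712085 + 35*131959 + 29*1958093 + 73*144141 = 4970
  c_4 = -21*712085 + 8*131959 + 6*1958093 + 15*144141 = 12560
Base-5 expansion of each c_i:
  c_1 = 12182 = 2·5^0 + 1·5^1 + 2·5^2 + 2·5^3 + 4·5^4 + 3·5^5
  c_2 = 15463 = 3·5^0 + 2·5^1 + 3·5^2 + 3·5^3 + 4·5^4 + 4·5^5
  c_3 = 4970 = 0·5^0 + 4·5^1 + 3·5^2 + 4·5^3 + 2·5^4 + 1·5^5
  c_4 = 12560 = 0·5^0 + 2·5^1 + 2·5^2 + 0·5^3 + 0·5^4 + 4·5^5
p-restricted factor λ_0 = (2, 3, 0, 0)
p-restricted factor λ_1 = (1, 2, 4, 2)
p-restricted factor λ_2 = (2, 3, 3, 2)
p-restricted factor λ_3 = (2, 3, 4, 0)
p-restricted factor λ_4 = (4, 4, 2, 0)
p-restricted factor λ_5 = (3, 4, 1, 4)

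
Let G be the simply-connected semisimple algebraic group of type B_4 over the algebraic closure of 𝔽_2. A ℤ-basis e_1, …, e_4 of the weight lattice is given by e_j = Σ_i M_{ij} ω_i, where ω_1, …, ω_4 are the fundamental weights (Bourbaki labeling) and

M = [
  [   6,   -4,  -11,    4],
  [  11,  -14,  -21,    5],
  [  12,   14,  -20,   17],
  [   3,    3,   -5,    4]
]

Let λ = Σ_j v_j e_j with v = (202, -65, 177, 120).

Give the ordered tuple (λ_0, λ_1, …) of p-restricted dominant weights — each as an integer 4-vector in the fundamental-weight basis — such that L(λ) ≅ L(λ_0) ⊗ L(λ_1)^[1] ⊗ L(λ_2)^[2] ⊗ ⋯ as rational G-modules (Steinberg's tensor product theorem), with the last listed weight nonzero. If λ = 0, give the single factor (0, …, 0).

In the fundamental-weight basis, λ has coordinates c = M·v (v = (202, -65, 177, 120)):
  c_1 = (6)·(202) + (-4)·(-65) + (-11)·(177) + (4)·(120) = 5
  c_2 = (11)·(202) + (-14)·(-65) + (-21)·(177) + (5)·(120) = 15
  c_3 = (12)·(202) + (14)·(-65) + (-20)·(177) + (17)·(120) = 14
  c_4 = (3)·(202) + (3)·(-65) + (-5)·(177) + (4)·(120) = 6
p = 2; digits c_i = Σ_j d_{ij}·2^j, 0 ≤ d_{ij} < 2:
  c_1 = 5 = 1·2^0 + 0·2^1 + 1·2^2
  c_2 = 15 = 1·2^0 + 1·2^1 + 1·2^2 + 1·2^3
  c_3 = 14 = 0·2^0 + 1·2^1 + 1·2^2 + 1·2^3
  c_4 = 6 = 0·2^0 + 1·2^1 + 1·2^2
Factor λ_0 = (1, 1, 0, 0)
Factor λ_1 = (0, 1, 1, 1)
Factor λ_2 = (1, 1, 1, 1)
Factor λ_3 = (0, 1, 1, 0)

((1, 1, 0, 0), (0, 1, 1, 1), (1, 1, 1, 1), (0, 1, 1, 0))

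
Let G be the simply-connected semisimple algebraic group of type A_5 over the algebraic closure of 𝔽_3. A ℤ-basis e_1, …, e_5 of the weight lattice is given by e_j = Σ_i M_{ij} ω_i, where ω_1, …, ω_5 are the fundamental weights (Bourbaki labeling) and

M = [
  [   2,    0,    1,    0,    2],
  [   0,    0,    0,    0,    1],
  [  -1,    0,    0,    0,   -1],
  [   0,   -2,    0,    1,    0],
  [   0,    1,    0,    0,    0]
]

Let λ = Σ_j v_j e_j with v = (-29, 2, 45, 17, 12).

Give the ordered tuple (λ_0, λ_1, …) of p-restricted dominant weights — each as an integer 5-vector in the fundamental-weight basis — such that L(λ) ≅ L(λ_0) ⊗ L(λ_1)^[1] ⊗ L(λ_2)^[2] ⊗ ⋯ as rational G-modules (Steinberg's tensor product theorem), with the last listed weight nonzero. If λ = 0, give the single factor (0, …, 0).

ω-coordinates c = M·v, v = (-29, 2, 45, 17, 12):
  c_1 = (2)·(-29) + 0·2 + 1·45 + 0·17 + 2·12 = 11
  c_2 = (0)·(-29) + 0·2 + 0·45 + 0·17 + 1·12 = 12
  c_3 = (-1)·(-29) + 0·2 + 0·45 + 0·17 + (-1)·(12) = 17
  c_4 = (0)·(-29) + (-2)·(2) + 0·45 + 1·17 + 0·12 = 13
  c_5 = (0)·(-29) + 1·2 + 0·45 + 0·17 + 0·12 = 2
p = 3; digits c_i = Σ_j d_{ij}·3^j, 0 ≤ d_{ij} < 3:
  c_1 = 11 = 2·3^0 + 0·3^1 + 1·3^2
  c_2 = 12 = 0·3^0 + 1·3^1 + 1·3^2
  c_3 = 17 = 2·3^0 + 2·3^1 + 1·3^2
  c_4 = 13 = 1·3^0 + 1·3^1 + 1·3^2
  c_5 = 2 = 2·3^0
Factor λ_0 = (2, 0, 2, 1, 2)
Factor λ_1 = (0, 1, 2, 1, 0)
Factor λ_2 = (1, 1, 1, 1, 0)

((2, 0, 2, 1, 2), (0, 1, 2, 1, 0), (1, 1, 1, 1, 0))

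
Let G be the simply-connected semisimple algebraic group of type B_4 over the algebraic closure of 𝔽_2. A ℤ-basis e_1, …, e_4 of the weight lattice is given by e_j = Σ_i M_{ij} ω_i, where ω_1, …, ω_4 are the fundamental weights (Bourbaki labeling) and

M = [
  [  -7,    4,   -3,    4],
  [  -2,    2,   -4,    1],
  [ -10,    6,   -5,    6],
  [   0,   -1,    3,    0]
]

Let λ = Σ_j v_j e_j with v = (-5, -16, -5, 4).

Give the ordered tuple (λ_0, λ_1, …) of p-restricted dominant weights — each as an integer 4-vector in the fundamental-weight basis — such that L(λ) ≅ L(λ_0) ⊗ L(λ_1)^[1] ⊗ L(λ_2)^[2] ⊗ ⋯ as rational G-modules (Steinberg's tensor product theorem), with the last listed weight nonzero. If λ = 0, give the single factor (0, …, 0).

((0, 0, 1, 1), (1, 1, 1, 0))

Converting to the ω-basis (c_i = row i of M dotted with v = (-5, -16, -5, 4)):
  c_1 = (-7)·(-5) + (4)·(-16) + (-3)·(-5) + (4)·(4) = 2
  c_2 = (-2)·(-5) + (2)·(-16) + (-4)·(-5) + (1)·(4) = 2
  c_3 = (-10)·(-5) + (6)·(-16) + (-5)·(-5) + (6)·(4) = 3
  c_4 = (0)·(-5) + (-1)·(-16) + (3)·(-5) + (0)·(4) = 1
Base-2 expansion of each c_i:
  c_1 = 2 = 0·2^0 + 1·2^1
  c_2 = 2 = 0·2^0 + 1·2^1
  c_3 = 3 = 1·2^0 + 1·2^1
  c_4 = 1 = 1·2^0
λ_0 = (0, 0, 1, 1)
λ_1 = (1, 1, 1, 0)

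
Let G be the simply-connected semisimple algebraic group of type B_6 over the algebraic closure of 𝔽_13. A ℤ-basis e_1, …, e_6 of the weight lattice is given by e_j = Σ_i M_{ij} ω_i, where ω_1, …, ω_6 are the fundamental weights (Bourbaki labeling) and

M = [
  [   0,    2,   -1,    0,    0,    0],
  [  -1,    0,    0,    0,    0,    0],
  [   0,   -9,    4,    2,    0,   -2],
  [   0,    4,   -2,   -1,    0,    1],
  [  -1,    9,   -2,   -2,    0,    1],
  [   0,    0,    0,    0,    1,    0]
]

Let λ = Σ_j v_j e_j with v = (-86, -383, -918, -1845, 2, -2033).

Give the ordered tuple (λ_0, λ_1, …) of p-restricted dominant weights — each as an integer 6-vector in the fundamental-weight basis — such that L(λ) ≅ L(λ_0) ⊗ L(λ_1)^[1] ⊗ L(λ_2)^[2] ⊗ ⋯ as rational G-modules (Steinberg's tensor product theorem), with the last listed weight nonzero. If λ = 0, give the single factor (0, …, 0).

Compute c_i = Σ_j M_{ij} v_j with v = (-86, -383, -918, -1845, 2, -2033):
  c_1 = (0)·(-86) + (2)·(-383) + (-1)·(-918) + (0)·(-1845) + 0·2 + (0)·(-2033) = 152
  c_2 = (-1)·(-86) + (0)·(-383) + (0)·(-918) + (0)·(-1845) + 0·2 + (0)·(-2033) = 86
  c_3 = (0)·(-86) + (-9)·(-383) + (4)·(-918) + (2)·(-1845) + 0·2 + (-2)·(-2033) = 151
  c_4 = (0)·(-86) + (4)·(-383) + (-2)·(-918) + (-1)·(-1845) + 0·2 + (1)·(-2033) = 116
  c_5 = (-1)·(-86) + (9)·(-383) + (-2)·(-918) + (-2)·(-1845) + 0·2 + (1)·(-2033) = 132
  c_6 = (0)·(-86) + (0)·(-383) + (0)·(-918) + (0)·(-1845) + 1·2 + (0)·(-2033) = 2
p = 13; digits c_i = Σ_j d_{ij}·13^j, 0 ≤ d_{ij} < 13:
  c_1 = 152 = 9·13^0 + 11·13^1
  c_2 = 86 = 8·13^0 + 6·13^1
  c_3 = 151 = 8·13^0 + 11·13^1
  c_4 = 116 = 12·13^0 + 8·13^1
  c_5 = 132 = 2·13^0 + 10·13^1
  c_6 = 2 = 2·13^0
λ_0 = (9, 8, 8, 12, 2, 2)
λ_1 = (11, 6, 11, 8, 10, 0)

((9, 8, 8, 12, 2, 2), (11, 6, 11, 8, 10, 0))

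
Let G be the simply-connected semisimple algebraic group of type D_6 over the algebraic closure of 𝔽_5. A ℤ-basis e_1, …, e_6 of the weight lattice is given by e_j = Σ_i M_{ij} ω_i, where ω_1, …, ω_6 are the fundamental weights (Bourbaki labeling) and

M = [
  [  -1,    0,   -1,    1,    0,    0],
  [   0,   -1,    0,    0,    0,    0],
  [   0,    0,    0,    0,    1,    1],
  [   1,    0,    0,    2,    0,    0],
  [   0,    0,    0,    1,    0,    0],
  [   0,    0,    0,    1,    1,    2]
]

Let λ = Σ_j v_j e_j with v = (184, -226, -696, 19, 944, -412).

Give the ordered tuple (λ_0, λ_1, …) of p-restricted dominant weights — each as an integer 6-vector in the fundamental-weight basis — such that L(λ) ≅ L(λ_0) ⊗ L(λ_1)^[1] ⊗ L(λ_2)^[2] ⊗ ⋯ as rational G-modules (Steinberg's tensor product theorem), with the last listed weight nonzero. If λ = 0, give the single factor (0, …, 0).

((1, 1, 2, 2, 4, 4), (1, 0, 1, 4, 3, 2), (1, 4, 1, 3, 0, 0), (4, 1, 4, 1, 0, 1))

ω-coordinates c = M·v, v = (184, -226, -696, 19, 944, -412):
  c_1 = (-1)·(184) + (0)·(-226) + (-1)·(-696) + (1)·(19) + (0)·(944) + (0)·(-412) = 531
  c_2 = (0)·(184) + (-1)·(-226) + (0)·(-696) + (0)·(19) + (0)·(944) + (0)·(-412) = 226
  c_3 = (0)·(184) + (0)·(-226) + (0)·(-696) + (0)·(19) + (1)·(944) + (1)·(-412) = 532
  c_4 = (1)·(184) + (0)·(-226) + (0)·(-696) + (2)·(19) + (0)·(944) + (0)·(-412) = 222
  c_5 = (0)·(184) + (0)·(-226) + (0)·(-696) + (1)·(19) + (0)·(944) + (0)·(-412) = 19
  c_6 = (0)·(184) + (0)·(-226) + (0)·(-696) + (1)·(19) + (1)·(944) + (2)·(-412) = 139
Writing each c_i in base p = 5:
  c_1 = 531 = 1·5^0 + 1·5^1 + 1·5^2 + 4·5^3
  c_2 = 226 = 1·5^0 + 0·5^1 + 4·5^2 + 1·5^3
  c_3 = 532 = 2·5^0 + 1·5^1 + 1·5^2 + 4·5^3
  c_4 = 222 = 2·5^0 + 4·5^1 + 3·5^2 + 1·5^3
  c_5 = 19 = 4·5^0 + 3·5^1
  c_6 = 139 = 4·5^0 + 2·5^1 + 0·5^2 + 1·5^3
λ_0 = (1, 1, 2, 2, 4, 4)
λ_1 = (1, 0, 1, 4, 3, 2)
λ_2 = (1, 4, 1, 3, 0, 0)
λ_3 = (4, 1, 4, 1, 0, 1)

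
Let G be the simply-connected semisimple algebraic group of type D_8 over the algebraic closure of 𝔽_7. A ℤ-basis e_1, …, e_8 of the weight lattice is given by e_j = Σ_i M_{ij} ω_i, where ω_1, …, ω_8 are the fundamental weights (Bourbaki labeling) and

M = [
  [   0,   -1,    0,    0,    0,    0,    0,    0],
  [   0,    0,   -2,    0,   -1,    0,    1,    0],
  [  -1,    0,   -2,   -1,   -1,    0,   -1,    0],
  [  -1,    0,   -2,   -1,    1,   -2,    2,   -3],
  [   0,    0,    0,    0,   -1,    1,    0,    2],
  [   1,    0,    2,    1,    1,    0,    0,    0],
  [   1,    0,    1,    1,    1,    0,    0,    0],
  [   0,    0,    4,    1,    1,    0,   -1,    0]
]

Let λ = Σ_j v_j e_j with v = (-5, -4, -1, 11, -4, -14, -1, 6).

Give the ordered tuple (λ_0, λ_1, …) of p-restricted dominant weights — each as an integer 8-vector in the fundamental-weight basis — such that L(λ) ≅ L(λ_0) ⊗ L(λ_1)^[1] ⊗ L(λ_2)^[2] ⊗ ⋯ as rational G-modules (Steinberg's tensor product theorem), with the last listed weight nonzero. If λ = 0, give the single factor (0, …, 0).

((4, 5, 1, 0, 2, 0, 1, 4),)

In the fundamental-weight basis, λ has coordinates c = M·v (v = (-5, -4, -1, 11, -4, -14, -1, 6)):
  c_1 = (0)·(-5) + (-1)·(-4) + (0)·(-1) + 0·11 + (0)·(-4) + (0)·(-14) + (0)·(-1) + 0·6 = 4
  c_2 = (0)·(-5) + (0)·(-4) + (-2)·(-1) + 0·11 + (-1)·(-4) + (0)·(-14) + (1)·(-1) + 0·6 = 5
  c_3 = (-1)·(-5) + (0)·(-4) + (-2)·(-1) + (-1)·(11) + (-1)·(-4) + (0)·(-14) + (-1)·(-1) + 0·6 = 1
  c_4 = (-1)·(-5) + (0)·(-4) + (-2)·(-1) + (-1)·(11) + (1)·(-4) + (-2)·(-14) + (2)·(-1) + (-3)·(6) = 0
  c_5 = (0)·(-5) + (0)·(-4) + (0)·(-1) + 0·11 + (-1)·(-4) + (1)·(-14) + (0)·(-1) + 2·6 = 2
  c_6 = (1)·(-5) + (0)·(-4) + (2)·(-1) + 1·11 + (1)·(-4) + (0)·(-14) + (0)·(-1) + 0·6 = 0
  c_7 = (1)·(-5) + (0)·(-4) + (1)·(-1) + 1·11 + (1)·(-4) + (0)·(-14) + (0)·(-1) + 0·6 = 1
  c_8 = (0)·(-5) + (0)·(-4) + (4)·(-1) + 1·11 + (1)·(-4) + (0)·(-14) + (-1)·(-1) + 0·6 = 4
p = 7; digits c_i = Σ_j d_{ij}·7^j, 0 ≤ d_{ij} < 7:
  c_1 = 4 = 4·7^0
  c_2 = 5 = 5·7^0
  c_3 = 1 = 1·7^0
  c_4 = 0
  c_5 = 2 = 2·7^0
  c_6 = 0
  c_7 = 1 = 1·7^0
  c_8 = 4 = 4·7^0
p-restricted factor λ_0 = (4, 5, 1, 0, 2, 0, 1, 4)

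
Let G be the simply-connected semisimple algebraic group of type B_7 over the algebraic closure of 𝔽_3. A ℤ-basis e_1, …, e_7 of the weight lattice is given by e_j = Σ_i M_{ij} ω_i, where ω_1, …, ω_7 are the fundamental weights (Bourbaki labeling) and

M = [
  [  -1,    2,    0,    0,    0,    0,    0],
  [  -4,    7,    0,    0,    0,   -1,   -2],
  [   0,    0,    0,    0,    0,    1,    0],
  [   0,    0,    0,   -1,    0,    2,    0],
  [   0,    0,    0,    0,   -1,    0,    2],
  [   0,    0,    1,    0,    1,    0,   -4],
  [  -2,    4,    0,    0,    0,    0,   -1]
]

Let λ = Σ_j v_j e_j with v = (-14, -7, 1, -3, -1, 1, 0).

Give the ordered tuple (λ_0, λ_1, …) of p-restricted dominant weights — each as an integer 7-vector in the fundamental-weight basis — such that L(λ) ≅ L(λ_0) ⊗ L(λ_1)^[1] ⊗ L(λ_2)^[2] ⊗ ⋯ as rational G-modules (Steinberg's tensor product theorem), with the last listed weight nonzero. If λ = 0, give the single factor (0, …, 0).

((0, 0, 1, 2, 1, 0, 0), (0, 2, 0, 1, 0, 0, 0))

ω-coordinates c = M·v, v = (-14, -7, 1, -3, -1, 1, 0):
  c_1 = -1*-14 + 2*-7 + 0*1 + 0*-3 + 0*-1 + 0*1 + 0*0 = 0
  c_2 = -4*-14 + 7*-7 + 0*1 + 0*-3 + 0*-1 + -1*1 + -2*0 = 6
  c_3 = 0*-14 + 0*-7 + 0*1 + 0*-3 + 0*-1 + 1*1 + 0*0 = 1
  c_4 = 0*-14 + 0*-7 + 0*1 + -1*-3 + 0*-1 + 2*1 + 0*0 = 5
  c_5 = 0*-14 + 0*-7 + 0*1 + 0*-3 + -1*-1 + 0*1 + 2*0 = 1
  c_6 = 0*-14 + 0*-7 + 1*1 + 0*-3 + 1*-1 + 0*1 + -4*0 = 0
  c_7 = -2*-14 + 4*-7 + 0*1 + 0*-3 + 0*-1 + 0*1 + -1*0 = 0
Expand coordinatewise in base 3:
  c_1 = 0
  c_2 = 6 = 0·3^0 + 2·3^1
  c_3 = 1 = 1·3^0
  c_4 = 5 = 2·3^0 + 1·3^1
  c_5 = 1 = 1·3^0
  c_6 = 0
  c_7 = 0
λ_0 = (0, 0, 1, 2, 1, 0, 0)
λ_1 = (0, 2, 0, 1, 0, 0, 0)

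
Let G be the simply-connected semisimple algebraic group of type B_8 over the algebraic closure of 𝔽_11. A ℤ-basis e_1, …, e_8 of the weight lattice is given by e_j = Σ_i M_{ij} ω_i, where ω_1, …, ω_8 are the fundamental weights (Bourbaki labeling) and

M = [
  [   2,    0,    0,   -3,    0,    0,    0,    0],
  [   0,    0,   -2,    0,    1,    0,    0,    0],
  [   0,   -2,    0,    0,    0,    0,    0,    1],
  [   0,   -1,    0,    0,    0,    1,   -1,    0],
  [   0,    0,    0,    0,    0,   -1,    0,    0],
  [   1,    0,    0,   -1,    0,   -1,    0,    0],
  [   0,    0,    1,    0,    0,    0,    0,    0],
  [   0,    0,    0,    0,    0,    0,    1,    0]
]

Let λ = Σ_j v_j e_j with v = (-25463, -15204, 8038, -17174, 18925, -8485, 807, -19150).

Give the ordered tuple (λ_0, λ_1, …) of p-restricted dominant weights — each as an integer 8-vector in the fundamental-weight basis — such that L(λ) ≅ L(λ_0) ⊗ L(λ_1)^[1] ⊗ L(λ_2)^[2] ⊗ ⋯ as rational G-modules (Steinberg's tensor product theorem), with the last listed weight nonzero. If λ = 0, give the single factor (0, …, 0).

((2, 0, 5, 5, 4, 9, 8, 4), (10, 6, 0, 9, 1, 6, 4, 7), (4, 1, 5, 4, 4, 1, 0, 6), (0, 2, 8, 4, 6, 0, 6, 0))

Compute c_i = Σ_j M_{ij} v_j with v = (-25463, -15204, 8038, -17174, 18925, -8485, 807, -19150):
  c_1 = (2)·(-25463) + (0)·(-15204) + 0·8038 + (-3)·(-17174) + 0·18925 + (0)·(-8485) + 0·807 + (0)·(-19150) = 596
  c_2 = (0)·(-25463) + (0)·(-15204) + (-2)·(8038) + (0)·(-17174) + 1·18925 + (0)·(-8485) + 0·807 + (0)·(-19150) = 2849
  c_3 = (0)·(-25463) + (-2)·(-15204) + 0·8038 + (0)·(-17174) + 0·18925 + (0)·(-8485) + 0·807 + (1)·(-19150) = 11258
  c_4 = (0)·(-25463) + (-1)·(-15204) + 0·8038 + (0)·(-17174) + 0·18925 + (1)·(-8485) + (-1)·(807) + (0)·(-19150) = 5912
  c_5 = (0)·(-25463) + (0)·(-15204) + 0·8038 + (0)·(-17174) + 0·18925 + (-1)·(-8485) + 0·807 + (0)·(-19150) = 8485
  c_6 = (1)·(-25463) + (0)·(-15204) + 0·8038 + (-1)·(-17174) + 0·18925 + (-1)·(-8485) + 0·807 + (0)·(-19150) = 196
  c_7 = (0)·(-25463) + (0)·(-15204) + 1·8038 + (0)·(-17174) + 0·18925 + (0)·(-8485) + 0·807 + (0)·(-19150) = 8038
  c_8 = (0)·(-25463) + (0)·(-15204) + 0·8038 + (0)·(-17174) + 0·18925 + (0)·(-8485) + 1·807 + (0)·(-19150) = 807
p = 11; digits c_i = Σ_j d_{ij}·11^j, 0 ≤ d_{ij} < 11:
  c_1 = 596 = 2·11^0 + 10·11^1 + 4·11^2
  c_2 = 2849 = 0·11^0 + 6·11^1 + 1·11^2 + 2·11^3
  c_3 = 11258 = 5·11^0 + 0·11^1 + 5·11^2 + 8·11^3
  c_4 = 5912 = 5·11^0 + 9·11^1 + 4·11^2 + 4·11^3
  c_5 = 8485 = 4·11^0 + 1·11^1 + 4·11^2 + 6·11^3
  c_6 = 196 = 9·11^0 + 6·11^1 + 1·11^2
  c_7 = 8038 = 8·11^0 + 4·11^1 + 0·11^2 + 6·11^3
  c_8 = 807 = 4·11^0 + 7·11^1 + 6·11^2
λ_0 = (2, 0, 5, 5, 4, 9, 8, 4)
λ_1 = (10, 6, 0, 9, 1, 6, 4, 7)
λ_2 = (4, 1, 5, 4, 4, 1, 0, 6)
λ_3 = (0, 2, 8, 4, 6, 0, 6, 0)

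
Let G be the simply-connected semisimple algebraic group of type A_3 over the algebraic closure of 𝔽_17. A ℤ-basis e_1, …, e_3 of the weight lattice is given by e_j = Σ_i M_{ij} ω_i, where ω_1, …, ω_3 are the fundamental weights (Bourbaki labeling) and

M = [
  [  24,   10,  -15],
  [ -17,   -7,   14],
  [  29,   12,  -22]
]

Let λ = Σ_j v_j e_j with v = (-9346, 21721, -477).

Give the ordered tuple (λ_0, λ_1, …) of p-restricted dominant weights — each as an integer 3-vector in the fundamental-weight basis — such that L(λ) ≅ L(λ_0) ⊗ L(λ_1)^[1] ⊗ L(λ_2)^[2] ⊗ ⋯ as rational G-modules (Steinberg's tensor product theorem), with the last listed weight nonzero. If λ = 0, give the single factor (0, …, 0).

((10, 4, 10), (3, 9, 6))

In the fundamental-weight basis, λ has coordinates c = M·v (v = (-9346, 21721, -477)):
  c_1 = (24)·(-9346) + (10)·(21721) + (-15)·(-477) = 61
  c_2 = (-17)·(-9346) + (-7)·(21721) + (14)·(-477) = 157
  c_3 = (29)·(-9346) + (12)·(21721) + (-22)·(-477) = 112
p = 17; digits c_i = Σ_j d_{ij}·17^j, 0 ≤ d_{ij} < 17:
  c_1 = 61 = 10·17^0 + 3·17^1
  c_2 = 157 = 4·17^0 + 9·17^1
  c_3 = 112 = 10·17^0 + 6·17^1
p-restricted factor λ_0 = (10, 4, 10)
p-restricted factor λ_1 = (3, 9, 6)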